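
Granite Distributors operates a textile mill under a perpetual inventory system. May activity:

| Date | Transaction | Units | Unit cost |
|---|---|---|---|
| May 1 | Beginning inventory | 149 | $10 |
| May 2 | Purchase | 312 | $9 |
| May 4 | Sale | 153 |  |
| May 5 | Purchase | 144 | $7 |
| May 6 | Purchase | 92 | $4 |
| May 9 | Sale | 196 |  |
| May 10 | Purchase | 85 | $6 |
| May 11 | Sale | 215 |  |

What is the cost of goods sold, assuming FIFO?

May 4, 153 sold [FIFO — oldest first]: 149 @ $10 + 4 @ $9 = $1,526
May 9, 196 sold [FIFO — oldest first]: 196 @ $9 = $1,764
May 11, 215 sold [FIFO — oldest first]: 112 @ $9 + 103 @ $7 = $1,729
Total COGS = $1,526 + $1,764 + $1,729 = $5,019
Ending inventory: 41 @ $7 + 92 @ $4 + 85 @ $6 = $1,165

COGS = $5,019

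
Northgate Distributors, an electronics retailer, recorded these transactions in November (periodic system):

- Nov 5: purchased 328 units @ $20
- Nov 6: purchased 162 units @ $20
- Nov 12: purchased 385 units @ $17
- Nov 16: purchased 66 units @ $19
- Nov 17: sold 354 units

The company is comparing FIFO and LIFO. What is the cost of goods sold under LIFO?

COGS = $6,150

FIFO COGS: 328 @ $20 + 26 @ $20 = $7,080
LIFO COGS: 66 @ $19 + 288 @ $17 = $6,150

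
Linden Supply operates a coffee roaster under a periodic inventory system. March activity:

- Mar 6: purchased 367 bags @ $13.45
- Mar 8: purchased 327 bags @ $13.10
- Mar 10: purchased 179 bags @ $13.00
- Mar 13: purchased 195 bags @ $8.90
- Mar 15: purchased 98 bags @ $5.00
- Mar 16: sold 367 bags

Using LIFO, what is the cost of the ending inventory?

Mar 16, 367 sold [LIFO — newest first]: 98 @ $5.00 + 195 @ $8.90 + 74 @ $13.00 = $3,187.50
Ending inventory: 367 @ $13.45 + 327 @ $13.10 + 105 @ $13.00 = $10,584.85

Ending inventory = $10,584.85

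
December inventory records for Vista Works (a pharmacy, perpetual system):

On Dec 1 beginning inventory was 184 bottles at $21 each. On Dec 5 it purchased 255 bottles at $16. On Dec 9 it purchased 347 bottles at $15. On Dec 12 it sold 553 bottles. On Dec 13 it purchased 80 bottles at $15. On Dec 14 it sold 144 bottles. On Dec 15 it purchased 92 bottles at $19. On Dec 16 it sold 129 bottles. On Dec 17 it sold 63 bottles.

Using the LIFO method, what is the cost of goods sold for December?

COGS = $14,648

Dec 12, 553 sold [LIFO — newest first]: 347 @ $15 + 206 @ $16 = $8,501
Dec 14, 144 sold [LIFO — newest first]: 80 @ $15 + 49 @ $16 + 15 @ $21 = $2,299
Dec 16, 129 sold [LIFO — newest first]: 92 @ $19 + 37 @ $21 = $2,525
Dec 17, 63 sold [LIFO — newest first]: 63 @ $21 = $1,323
Total COGS = $8,501 + $2,299 + $2,525 + $1,323 = $14,648
Ending inventory: 69 @ $21 = $1,449
Check: goods available $16,097 = COGS $14,648 + ending $1,449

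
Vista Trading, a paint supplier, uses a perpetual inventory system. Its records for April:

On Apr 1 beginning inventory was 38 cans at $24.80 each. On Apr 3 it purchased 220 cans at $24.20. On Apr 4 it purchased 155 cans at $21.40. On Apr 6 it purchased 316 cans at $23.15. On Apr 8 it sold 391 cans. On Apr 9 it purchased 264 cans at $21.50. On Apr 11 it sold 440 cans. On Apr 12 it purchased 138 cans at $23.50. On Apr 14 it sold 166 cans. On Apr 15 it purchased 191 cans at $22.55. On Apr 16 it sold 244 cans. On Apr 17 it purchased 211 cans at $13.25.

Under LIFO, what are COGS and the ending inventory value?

COGS = $28,141.85; ending inventory = $4,778.75

Apr 8, 391 sold [LIFO — newest first]: 316 @ $23.15 + 75 @ $21.40 = $8,920.40
Apr 11, 440 sold [LIFO — newest first]: 264 @ $21.50 + 80 @ $21.40 + 96 @ $24.20 = $9,711.20
Apr 14, 166 sold [LIFO — newest first]: 138 @ $23.50 + 28 @ $24.20 = $3,920.60
Apr 16, 244 sold [LIFO — newest first]: 191 @ $22.55 + 53 @ $24.20 = $5,589.65
Total COGS = $8,920.40 + $9,711.20 + $3,920.60 + $5,589.65 = $28,141.85
Ending inventory: 38 @ $24.80 + 43 @ $24.20 + 211 @ $13.25 = $4,778.75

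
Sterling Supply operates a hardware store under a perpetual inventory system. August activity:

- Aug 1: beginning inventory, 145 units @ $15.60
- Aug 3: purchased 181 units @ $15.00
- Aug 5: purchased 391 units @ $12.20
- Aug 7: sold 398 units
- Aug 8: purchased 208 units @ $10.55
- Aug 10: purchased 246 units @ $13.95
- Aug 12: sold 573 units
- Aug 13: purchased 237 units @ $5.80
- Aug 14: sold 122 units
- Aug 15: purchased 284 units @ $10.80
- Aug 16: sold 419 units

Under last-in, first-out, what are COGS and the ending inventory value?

COGS = $17,028.10; ending inventory = $2,787.00

Aug 7, 398 sold [LIFO — newest first]: 391 @ $12.20 + 7 @ $15.00 = $4,875.20
Aug 12, 573 sold [LIFO — newest first]: 246 @ $13.95 + 208 @ $10.55 + 119 @ $15.00 = $7,411.10
Aug 14, 122 sold [LIFO — newest first]: 122 @ $5.80 = $707.60
Aug 16, 419 sold [LIFO — newest first]: 284 @ $10.80 + 115 @ $5.80 + 20 @ $15.00 = $4,034.20
Total COGS = $4,875.20 + $7,411.10 + $707.60 + $4,034.20 = $17,028.10
Ending inventory: 145 @ $15.60 + 35 @ $15.00 = $2,787.00
Check: goods available $19,815.10 = COGS $17,028.10 + ending $2,787.00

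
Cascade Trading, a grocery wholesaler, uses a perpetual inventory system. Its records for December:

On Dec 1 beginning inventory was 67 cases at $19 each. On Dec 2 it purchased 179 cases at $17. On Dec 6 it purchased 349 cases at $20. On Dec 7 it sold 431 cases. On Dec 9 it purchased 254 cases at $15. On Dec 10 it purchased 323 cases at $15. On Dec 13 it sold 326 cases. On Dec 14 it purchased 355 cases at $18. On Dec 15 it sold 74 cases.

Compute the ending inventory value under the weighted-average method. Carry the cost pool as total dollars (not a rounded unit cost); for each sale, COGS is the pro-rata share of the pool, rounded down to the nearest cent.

Ending inventory = $11,733.49

After Dec 1: 67 on hand, pool $1,273.00 (≈ $19.0000 each)
After Dec 2: 246 on hand, pool $4,316.00 (≈ $17.5447 each)
After Dec 6: 595 on hand, pool $11,296.00 (≈ $18.9849 each)
Dec 7, sell 431: 431/595 × $11,296.00 → $8,182.48
After Dec 9: 418 on hand, pool $6,923.52 (≈ $16.5634 each)
After Dec 10: 741 on hand, pool $11,768.52 (≈ $15.8819 each)
Dec 13, sell 326: 326/741 × $11,768.52 → $5,177.51
After Dec 14: 770 on hand, pool $12,981.01 (≈ $16.8585 each)
Dec 15, sell 74: 74/770 × $12,981.01 → $1,247.52
Total COGS = $8,182.48 + $5,177.51 + $1,247.52 = $14,607.51
Ending inventory (cost pool remaining) = $11,733.49
Check: goods available $26,341.00 = COGS $14,607.51 + ending $11,733.49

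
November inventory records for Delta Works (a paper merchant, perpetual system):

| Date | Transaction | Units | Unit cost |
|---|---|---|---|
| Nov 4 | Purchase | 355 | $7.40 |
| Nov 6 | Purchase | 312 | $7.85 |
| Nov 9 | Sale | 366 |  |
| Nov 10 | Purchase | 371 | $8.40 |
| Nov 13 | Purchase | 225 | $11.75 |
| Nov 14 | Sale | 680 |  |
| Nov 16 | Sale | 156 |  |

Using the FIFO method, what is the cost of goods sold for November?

Nov 9, 366 sold [FIFO — oldest first]: 355 @ $7.40 + 11 @ $7.85 = $2,713.35
Nov 14, 680 sold [FIFO — oldest first]: 301 @ $7.85 + 371 @ $8.40 + 8 @ $11.75 = $5,573.25
Nov 16, 156 sold [FIFO — oldest first]: 156 @ $11.75 = $1,833.00
Total COGS = $2,713.35 + $5,573.25 + $1,833.00 = $10,119.60
Ending inventory: 61 @ $11.75 = $716.75
Check: goods available $10,836.35 = COGS $10,119.60 + ending $716.75

COGS = $10,119.60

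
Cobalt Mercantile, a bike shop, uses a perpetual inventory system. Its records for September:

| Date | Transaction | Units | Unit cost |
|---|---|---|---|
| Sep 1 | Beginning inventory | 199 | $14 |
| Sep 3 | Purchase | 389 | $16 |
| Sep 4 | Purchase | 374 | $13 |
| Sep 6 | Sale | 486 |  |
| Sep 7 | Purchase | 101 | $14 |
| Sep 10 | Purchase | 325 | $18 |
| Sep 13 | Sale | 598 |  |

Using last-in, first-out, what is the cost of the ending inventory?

Sep 6, 486 sold [LIFO — newest first]: 374 @ $13 + 112 @ $16 = $6,654
Sep 13, 598 sold [LIFO — newest first]: 325 @ $18 + 101 @ $14 + 172 @ $16 = $10,016
Total COGS = $6,654 + $10,016 = $16,670
Ending inventory: 199 @ $14 + 105 @ $16 = $4,466

Ending inventory = $4,466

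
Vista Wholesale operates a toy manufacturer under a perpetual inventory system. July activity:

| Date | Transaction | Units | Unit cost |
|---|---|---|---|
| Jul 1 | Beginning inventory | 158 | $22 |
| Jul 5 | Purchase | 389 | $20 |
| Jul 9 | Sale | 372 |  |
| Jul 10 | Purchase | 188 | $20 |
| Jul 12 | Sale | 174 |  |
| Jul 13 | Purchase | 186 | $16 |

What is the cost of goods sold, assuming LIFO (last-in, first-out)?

COGS = $10,920

Jul 9, 372 sold [LIFO — newest first]: 372 @ $20 = $7,440
Jul 12, 174 sold [LIFO — newest first]: 174 @ $20 = $3,480
Total COGS = $7,440 + $3,480 = $10,920
Ending inventory: 158 @ $22 + 17 @ $20 + 14 @ $20 + 186 @ $16 = $7,072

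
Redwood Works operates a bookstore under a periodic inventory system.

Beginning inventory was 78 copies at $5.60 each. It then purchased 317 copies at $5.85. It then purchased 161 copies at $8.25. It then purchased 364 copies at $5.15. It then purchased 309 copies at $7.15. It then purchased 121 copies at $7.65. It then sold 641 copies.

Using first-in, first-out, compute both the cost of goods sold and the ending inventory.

Sale 1 (641) [FIFO — oldest first]: 78 @ $5.60 + 317 @ $5.85 + 161 @ $8.25 + 85 @ $5.15 = $4,057.25
Ending inventory: 279 @ $5.15 + 309 @ $7.15 + 121 @ $7.65 = $4,571.85

COGS = $4,057.25; ending inventory = $4,571.85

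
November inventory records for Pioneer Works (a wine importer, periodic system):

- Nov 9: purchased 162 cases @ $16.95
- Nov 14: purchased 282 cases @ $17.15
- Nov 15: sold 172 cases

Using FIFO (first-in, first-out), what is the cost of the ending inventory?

Ending inventory = $4,664.80

Nov 15, 172 sold [FIFO — oldest first]: 162 @ $16.95 + 10 @ $17.15 = $2,917.40
Ending inventory: 272 @ $17.15 = $4,664.80
Check: goods available $7,582.20 = COGS $2,917.40 + ending $4,664.80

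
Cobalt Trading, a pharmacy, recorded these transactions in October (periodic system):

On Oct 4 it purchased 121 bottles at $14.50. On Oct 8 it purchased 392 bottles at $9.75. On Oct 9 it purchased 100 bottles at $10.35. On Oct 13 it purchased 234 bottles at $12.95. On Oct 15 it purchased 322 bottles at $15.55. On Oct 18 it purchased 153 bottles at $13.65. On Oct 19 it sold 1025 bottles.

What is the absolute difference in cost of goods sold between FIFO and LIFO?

FIFO COGS: 121 @ $14.50 + 392 @ $9.75 + 100 @ $10.35 + 234 @ $12.95 + 178 @ $15.55 = $12,409.70
LIFO COGS: 153 @ $13.65 + 322 @ $15.55 + 234 @ $12.95 + 100 @ $10.35 + 216 @ $9.75 = $13,266.85
Difference = |$12,409.70 − $13,266.85| = $857.15

$857.15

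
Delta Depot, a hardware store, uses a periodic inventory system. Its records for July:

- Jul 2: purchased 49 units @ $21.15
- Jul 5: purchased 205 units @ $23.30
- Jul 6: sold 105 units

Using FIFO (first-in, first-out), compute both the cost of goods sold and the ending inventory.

Jul 6, 105 sold [FIFO — oldest first]: 49 @ $21.15 + 56 @ $23.30 = $2,341.15
Ending inventory: 149 @ $23.30 = $3,471.70
Check: goods available $5,812.85 = COGS $2,341.15 + ending $3,471.70

COGS = $2,341.15; ending inventory = $3,471.70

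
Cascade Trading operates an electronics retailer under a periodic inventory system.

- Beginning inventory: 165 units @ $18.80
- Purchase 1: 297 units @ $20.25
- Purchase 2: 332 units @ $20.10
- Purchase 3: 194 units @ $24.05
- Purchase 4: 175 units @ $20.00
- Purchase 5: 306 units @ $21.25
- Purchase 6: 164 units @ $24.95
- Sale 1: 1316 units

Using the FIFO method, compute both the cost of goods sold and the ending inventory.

COGS = $27,206.40; ending inventory = $7,343.05

Sale 1 (1316) [FIFO — oldest first]: 165 @ $18.80 + 297 @ $20.25 + 332 @ $20.10 + 194 @ $24.05 + 175 @ $20.00 + 153 @ $21.25 = $27,206.40
Ending inventory: 153 @ $21.25 + 164 @ $24.95 = $7,343.05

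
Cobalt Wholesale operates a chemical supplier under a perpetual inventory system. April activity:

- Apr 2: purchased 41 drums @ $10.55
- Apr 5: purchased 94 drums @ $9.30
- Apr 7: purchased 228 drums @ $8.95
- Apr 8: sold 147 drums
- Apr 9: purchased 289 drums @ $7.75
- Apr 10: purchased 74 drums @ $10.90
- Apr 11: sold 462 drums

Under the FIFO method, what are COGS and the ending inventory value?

COGS = $5,253.85; ending inventory = $1,139.85

Apr 8, 147 sold [FIFO — oldest first]: 41 @ $10.55 + 94 @ $9.30 + 12 @ $8.95 = $1,414.15
Apr 11, 462 sold [FIFO — oldest first]: 216 @ $8.95 + 246 @ $7.75 = $3,839.70
Total COGS = $1,414.15 + $3,839.70 = $5,253.85
Ending inventory: 43 @ $7.75 + 74 @ $10.90 = $1,139.85
Check: goods available $6,393.70 = COGS $5,253.85 + ending $1,139.85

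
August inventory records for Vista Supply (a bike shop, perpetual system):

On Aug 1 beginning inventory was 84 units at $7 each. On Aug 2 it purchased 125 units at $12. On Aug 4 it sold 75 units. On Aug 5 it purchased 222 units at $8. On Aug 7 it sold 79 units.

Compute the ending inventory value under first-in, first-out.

Ending inventory = $2,436

Aug 4, 75 sold [FIFO — oldest first]: 75 @ $7 = $525
Aug 7, 79 sold [FIFO — oldest first]: 9 @ $7 + 70 @ $12 = $903
Total COGS = $525 + $903 = $1,428
Ending inventory: 55 @ $12 + 222 @ $8 = $2,436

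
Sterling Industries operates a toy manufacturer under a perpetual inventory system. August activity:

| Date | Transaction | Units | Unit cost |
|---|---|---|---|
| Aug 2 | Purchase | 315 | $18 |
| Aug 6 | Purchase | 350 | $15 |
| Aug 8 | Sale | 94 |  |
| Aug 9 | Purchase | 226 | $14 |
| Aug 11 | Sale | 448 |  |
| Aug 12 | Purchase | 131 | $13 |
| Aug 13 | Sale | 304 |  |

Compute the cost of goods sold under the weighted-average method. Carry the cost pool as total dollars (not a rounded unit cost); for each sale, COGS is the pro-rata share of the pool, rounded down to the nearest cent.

After Aug 2: 315 on hand, pool $5,670.00 (≈ $18.0000 each)
After Aug 6: 665 on hand, pool $10,920.00 (≈ $16.4211 each)
Aug 8, sell 94: 94/665 × $10,920.00 → $1,543.57
After Aug 9: 797 on hand, pool $12,540.43 (≈ $15.7345 each)
Aug 11, sell 448: 448/797 × $12,540.43 → $7,049.07
After Aug 12: 480 on hand, pool $7,194.36 (≈ $14.9883 each)
Aug 13, sell 304: 304/480 × $7,194.36 → $4,556.42
Total COGS = $1,543.57 + $7,049.07 + $4,556.42 = $13,149.06
Ending inventory (cost pool remaining) = $2,637.94

COGS = $13,149.06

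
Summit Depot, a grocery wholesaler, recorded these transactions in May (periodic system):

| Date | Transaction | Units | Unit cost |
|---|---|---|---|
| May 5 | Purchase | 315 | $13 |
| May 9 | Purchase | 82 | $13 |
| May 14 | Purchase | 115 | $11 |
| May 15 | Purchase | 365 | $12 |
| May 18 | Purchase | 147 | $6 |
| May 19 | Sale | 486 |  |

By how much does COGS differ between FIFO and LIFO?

FIFO COGS: 315 @ $13 + 82 @ $13 + 89 @ $11 = $6,140
LIFO COGS: 147 @ $6 + 339 @ $12 = $4,950
Difference = |$6,140 − $4,950| = $1,190

$1,190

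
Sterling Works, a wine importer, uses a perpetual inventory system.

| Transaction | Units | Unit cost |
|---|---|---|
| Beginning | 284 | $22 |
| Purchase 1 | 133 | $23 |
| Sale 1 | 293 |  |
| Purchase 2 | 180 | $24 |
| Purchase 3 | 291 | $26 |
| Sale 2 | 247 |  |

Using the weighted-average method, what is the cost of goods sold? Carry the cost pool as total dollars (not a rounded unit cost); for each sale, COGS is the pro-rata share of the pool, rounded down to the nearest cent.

After Beginning: 284 on hand, pool $6,248.00 (≈ $22.0000 each)
After Purchase 1: 417 on hand, pool $9,307.00 (≈ $22.3189 each)
Sale 1, sell 293: 293/417 × $9,307.00 → $6,539.45
After Purchase 2: 304 on hand, pool $7,087.55 (≈ $23.3143 each)
After Purchase 3: 595 on hand, pool $14,653.55 (≈ $24.6278 each)
Sale 2, sell 247: 247/595 × $14,653.55 → $6,083.07
Total COGS = $6,539.45 + $6,083.07 = $12,622.52
Ending inventory (cost pool remaining) = $8,570.48
Check: goods available $21,193.00 = COGS $12,622.52 + ending $8,570.48

COGS = $12,622.52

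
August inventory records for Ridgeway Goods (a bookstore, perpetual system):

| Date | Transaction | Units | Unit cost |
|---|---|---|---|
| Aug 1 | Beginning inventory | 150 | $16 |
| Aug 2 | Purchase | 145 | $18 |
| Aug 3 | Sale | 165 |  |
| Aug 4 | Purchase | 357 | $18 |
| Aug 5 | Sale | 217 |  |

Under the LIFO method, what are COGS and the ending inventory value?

COGS = $6,836; ending inventory = $4,600

Aug 3, 165 sold [LIFO — newest first]: 145 @ $18 + 20 @ $16 = $2,930
Aug 5, 217 sold [LIFO — newest first]: 217 @ $18 = $3,906
Total COGS = $2,930 + $3,906 = $6,836
Ending inventory: 130 @ $16 + 140 @ $18 = $4,600
Check: goods available $11,436 = COGS $6,836 + ending $4,600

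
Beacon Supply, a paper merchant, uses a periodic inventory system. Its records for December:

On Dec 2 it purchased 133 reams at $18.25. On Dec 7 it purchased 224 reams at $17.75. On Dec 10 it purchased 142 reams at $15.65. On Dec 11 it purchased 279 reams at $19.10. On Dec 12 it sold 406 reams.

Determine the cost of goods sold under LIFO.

Dec 12, 406 sold [LIFO — newest first]: 279 @ $19.10 + 127 @ $15.65 = $7,316.45
Ending inventory: 133 @ $18.25 + 224 @ $17.75 + 15 @ $15.65 = $6,638.00
Check: goods available $13,954.45 = COGS $7,316.45 + ending $6,638.00

COGS = $7,316.45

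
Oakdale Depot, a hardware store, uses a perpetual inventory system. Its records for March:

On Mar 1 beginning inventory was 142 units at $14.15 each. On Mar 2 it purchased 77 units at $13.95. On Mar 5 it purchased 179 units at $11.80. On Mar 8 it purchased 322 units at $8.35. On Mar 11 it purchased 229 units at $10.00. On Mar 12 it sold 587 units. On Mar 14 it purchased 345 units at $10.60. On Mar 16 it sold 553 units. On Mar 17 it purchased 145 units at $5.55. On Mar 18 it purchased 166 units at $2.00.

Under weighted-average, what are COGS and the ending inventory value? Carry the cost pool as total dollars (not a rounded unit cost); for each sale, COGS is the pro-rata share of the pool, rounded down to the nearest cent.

COGS = $12,189.39; ending inventory = $2,778.71

After Mar 1: 142 on hand, pool $2,009.30 (≈ $14.1500 each)
After Mar 2: 219 on hand, pool $3,083.45 (≈ $14.0797 each)
After Mar 5: 398 on hand, pool $5,195.65 (≈ $13.0544 each)
After Mar 8: 720 on hand, pool $7,884.35 (≈ $10.9505 each)
After Mar 11: 949 on hand, pool $10,174.35 (≈ $10.7211 each)
Mar 12, sell 587: 587/949 × $10,174.35 → $6,293.30
After Mar 14: 707 on hand, pool $7,538.05 (≈ $10.6620 each)
Mar 16, sell 553: 553/707 × $7,538.05 → $5,896.09
After Mar 17: 299 on hand, pool $2,446.71 (≈ $8.1830 each)
After Mar 18: 465 on hand, pool $2,778.71 (≈ $5.9757 each)
Total COGS = $6,293.30 + $5,896.09 = $12,189.39
Ending inventory (cost pool remaining) = $2,778.71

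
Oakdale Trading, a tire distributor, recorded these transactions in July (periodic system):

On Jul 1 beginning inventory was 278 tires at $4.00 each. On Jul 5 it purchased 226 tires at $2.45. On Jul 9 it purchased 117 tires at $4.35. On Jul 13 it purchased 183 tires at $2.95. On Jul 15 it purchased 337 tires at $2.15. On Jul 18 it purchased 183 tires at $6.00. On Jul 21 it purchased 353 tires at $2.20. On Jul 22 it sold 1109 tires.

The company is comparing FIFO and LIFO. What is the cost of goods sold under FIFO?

FIFO COGS: 278 @ $4.00 + 226 @ $2.45 + 117 @ $4.35 + 183 @ $2.95 + 305 @ $2.15 = $3,370.25
LIFO COGS: 353 @ $2.20 + 183 @ $6.00 + 337 @ $2.15 + 183 @ $2.95 + 53 @ $4.35 = $3,369.55

COGS = $3,370.25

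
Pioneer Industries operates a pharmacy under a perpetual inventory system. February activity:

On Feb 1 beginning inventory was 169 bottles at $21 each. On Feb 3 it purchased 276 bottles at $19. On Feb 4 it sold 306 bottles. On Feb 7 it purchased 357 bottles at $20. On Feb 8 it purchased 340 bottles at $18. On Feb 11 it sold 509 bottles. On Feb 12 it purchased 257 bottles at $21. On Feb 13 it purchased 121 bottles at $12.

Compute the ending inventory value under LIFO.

Feb 4, 306 sold [LIFO — newest first]: 276 @ $19 + 30 @ $21 = $5,874
Feb 11, 509 sold [LIFO — newest first]: 340 @ $18 + 169 @ $20 = $9,500
Total COGS = $5,874 + $9,500 = $15,374
Ending inventory: 139 @ $21 + 188 @ $20 + 257 @ $21 + 121 @ $12 = $13,528

Ending inventory = $13,528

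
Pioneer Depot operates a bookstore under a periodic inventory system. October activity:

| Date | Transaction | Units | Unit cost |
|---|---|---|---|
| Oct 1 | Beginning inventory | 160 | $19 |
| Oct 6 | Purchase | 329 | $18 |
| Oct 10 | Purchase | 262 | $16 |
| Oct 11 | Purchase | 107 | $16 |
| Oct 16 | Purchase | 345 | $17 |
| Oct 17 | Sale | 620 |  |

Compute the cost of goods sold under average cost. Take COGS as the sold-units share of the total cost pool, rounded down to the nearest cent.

Oct 17, sell 620: 620/1203 × $20,731.00 → $10,684.30
Ending inventory (cost pool remaining) = $10,046.70
Check: goods available $20,731.00 = COGS $10,684.30 + ending $10,046.70

COGS = $10,684.30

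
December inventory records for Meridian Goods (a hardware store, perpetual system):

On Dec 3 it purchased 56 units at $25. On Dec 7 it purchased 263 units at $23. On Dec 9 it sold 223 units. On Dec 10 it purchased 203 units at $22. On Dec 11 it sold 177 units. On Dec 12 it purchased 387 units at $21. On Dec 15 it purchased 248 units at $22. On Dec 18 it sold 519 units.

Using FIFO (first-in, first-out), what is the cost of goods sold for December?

Dec 9, 223 sold [FIFO — oldest first]: 56 @ $25 + 167 @ $23 = $5,241
Dec 11, 177 sold [FIFO — oldest first]: 96 @ $23 + 81 @ $22 = $3,990
Dec 18, 519 sold [FIFO — oldest first]: 122 @ $22 + 387 @ $21 + 10 @ $22 = $11,031
Total COGS = $5,241 + $3,990 + $11,031 = $20,262
Ending inventory: 238 @ $22 = $5,236

COGS = $20,262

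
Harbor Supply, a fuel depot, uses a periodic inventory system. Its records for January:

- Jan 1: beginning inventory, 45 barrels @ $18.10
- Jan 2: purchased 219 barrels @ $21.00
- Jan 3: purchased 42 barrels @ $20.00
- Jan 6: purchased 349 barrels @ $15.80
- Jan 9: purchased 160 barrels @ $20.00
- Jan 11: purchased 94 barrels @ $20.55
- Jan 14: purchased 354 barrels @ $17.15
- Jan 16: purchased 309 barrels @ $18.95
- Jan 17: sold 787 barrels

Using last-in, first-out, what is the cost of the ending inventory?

Jan 17, 787 sold [LIFO — newest first]: 309 @ $18.95 + 354 @ $17.15 + 94 @ $20.55 + 30 @ $20.00 = $14,458.35
Ending inventory: 45 @ $18.10 + 219 @ $21.00 + 42 @ $20.00 + 349 @ $15.80 + 130 @ $20.00 = $14,367.70

Ending inventory = $14,367.70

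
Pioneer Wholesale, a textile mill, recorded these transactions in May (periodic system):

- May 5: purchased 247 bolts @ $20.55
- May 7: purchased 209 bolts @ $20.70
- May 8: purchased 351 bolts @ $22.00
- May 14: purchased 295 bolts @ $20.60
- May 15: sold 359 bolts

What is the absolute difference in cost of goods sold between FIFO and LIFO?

FIFO COGS: 247 @ $20.55 + 112 @ $20.70 = $7,394.25
LIFO COGS: 295 @ $20.60 + 64 @ $22.00 = $7,485.00
Difference = |$7,394.25 − $7,485.00| = $90.75

$90.75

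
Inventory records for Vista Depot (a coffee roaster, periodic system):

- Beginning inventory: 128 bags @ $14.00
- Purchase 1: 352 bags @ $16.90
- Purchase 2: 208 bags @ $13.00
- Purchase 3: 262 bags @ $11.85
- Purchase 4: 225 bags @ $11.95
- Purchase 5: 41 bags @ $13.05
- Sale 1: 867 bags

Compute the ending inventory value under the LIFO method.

Ending inventory = $5,526.90

Sale 1 (867) [LIFO — newest first]: 41 @ $13.05 + 225 @ $11.95 + 262 @ $11.85 + 208 @ $13.00 + 131 @ $16.90 = $11,246.40
Ending inventory: 128 @ $14.00 + 221 @ $16.90 = $5,526.90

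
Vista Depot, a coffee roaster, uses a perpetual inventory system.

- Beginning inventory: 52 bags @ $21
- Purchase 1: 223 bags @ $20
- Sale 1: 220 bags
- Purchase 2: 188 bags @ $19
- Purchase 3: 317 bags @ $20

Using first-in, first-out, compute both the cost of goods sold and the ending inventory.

COGS = $4,452; ending inventory = $11,012

Sale 1 (220) [FIFO — oldest first]: 52 @ $21 + 168 @ $20 = $4,452
Ending inventory: 55 @ $20 + 188 @ $19 + 317 @ $20 = $11,012
Check: goods available $15,464 = COGS $4,452 + ending $11,012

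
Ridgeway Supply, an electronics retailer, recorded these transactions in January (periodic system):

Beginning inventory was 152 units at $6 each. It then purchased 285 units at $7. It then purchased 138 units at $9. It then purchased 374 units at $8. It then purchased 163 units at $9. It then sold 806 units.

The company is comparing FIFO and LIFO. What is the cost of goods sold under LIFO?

FIFO COGS: 152 @ $6 + 285 @ $7 + 138 @ $9 + 231 @ $8 = $5,997
LIFO COGS: 163 @ $9 + 374 @ $8 + 138 @ $9 + 131 @ $7 = $6,618

COGS = $6,618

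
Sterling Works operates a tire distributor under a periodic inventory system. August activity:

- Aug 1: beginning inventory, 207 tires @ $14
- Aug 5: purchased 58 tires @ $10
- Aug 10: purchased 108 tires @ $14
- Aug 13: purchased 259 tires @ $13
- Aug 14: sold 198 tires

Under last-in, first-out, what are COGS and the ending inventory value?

Aug 14, 198 sold [LIFO — newest first]: 198 @ $13 = $2,574
Ending inventory: 207 @ $14 + 58 @ $10 + 108 @ $14 + 61 @ $13 = $5,783

COGS = $2,574; ending inventory = $5,783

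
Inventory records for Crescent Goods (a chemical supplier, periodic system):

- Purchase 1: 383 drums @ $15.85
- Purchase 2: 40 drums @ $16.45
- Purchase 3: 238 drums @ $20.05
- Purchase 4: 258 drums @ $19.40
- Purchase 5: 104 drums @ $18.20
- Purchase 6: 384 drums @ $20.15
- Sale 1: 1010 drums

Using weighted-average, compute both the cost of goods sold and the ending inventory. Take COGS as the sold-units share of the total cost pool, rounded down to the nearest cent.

Sale 1, sell 1010: 1010/1407 × $26,136.05 → $18,761.48
Ending inventory (cost pool remaining) = $7,374.57

COGS = $18,761.48; ending inventory = $7,374.57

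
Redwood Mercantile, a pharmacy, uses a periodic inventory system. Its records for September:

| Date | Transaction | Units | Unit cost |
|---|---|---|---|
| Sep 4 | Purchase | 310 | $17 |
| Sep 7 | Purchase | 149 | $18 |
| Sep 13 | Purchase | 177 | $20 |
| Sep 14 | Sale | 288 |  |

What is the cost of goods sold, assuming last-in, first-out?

Sep 14, 288 sold [LIFO — newest first]: 177 @ $20 + 111 @ $18 = $5,538
Ending inventory: 310 @ $17 + 38 @ $18 = $5,954
Check: goods available $11,492 = COGS $5,538 + ending $5,954

COGS = $5,538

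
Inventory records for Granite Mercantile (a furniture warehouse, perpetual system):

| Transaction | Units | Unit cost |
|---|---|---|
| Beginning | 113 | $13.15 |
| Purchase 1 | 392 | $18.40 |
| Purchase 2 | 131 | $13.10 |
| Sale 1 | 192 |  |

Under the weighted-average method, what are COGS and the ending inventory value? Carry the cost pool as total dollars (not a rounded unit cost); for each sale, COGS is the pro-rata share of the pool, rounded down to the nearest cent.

COGS = $3,144.10; ending inventory = $7,270.75

After Beginning: 113 on hand, pool $1,485.95 (≈ $13.1500 each)
After Purchase 1: 505 on hand, pool $8,698.75 (≈ $17.2252 each)
After Purchase 2: 636 on hand, pool $10,414.85 (≈ $16.3756 each)
Sale 1, sell 192: 192/636 × $10,414.85 → $3,144.10
Ending inventory (cost pool remaining) = $7,270.75
Check: goods available $10,414.85 = COGS $3,144.10 + ending $7,270.75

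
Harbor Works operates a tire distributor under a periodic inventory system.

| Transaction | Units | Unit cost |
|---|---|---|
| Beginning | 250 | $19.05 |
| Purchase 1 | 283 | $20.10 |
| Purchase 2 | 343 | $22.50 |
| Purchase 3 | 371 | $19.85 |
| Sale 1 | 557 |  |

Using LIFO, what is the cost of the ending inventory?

Sale 1 (557) [LIFO — newest first]: 371 @ $19.85 + 186 @ $22.50 = $11,549.35
Ending inventory: 250 @ $19.05 + 283 @ $20.10 + 157 @ $22.50 = $13,983.30

Ending inventory = $13,983.30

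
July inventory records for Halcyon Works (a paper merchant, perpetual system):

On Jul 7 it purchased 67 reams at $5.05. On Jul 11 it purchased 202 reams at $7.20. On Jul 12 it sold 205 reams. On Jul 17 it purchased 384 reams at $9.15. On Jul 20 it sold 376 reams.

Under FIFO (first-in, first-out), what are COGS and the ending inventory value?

Jul 12, 205 sold [FIFO — oldest first]: 67 @ $5.05 + 138 @ $7.20 = $1,331.95
Jul 20, 376 sold [FIFO — oldest first]: 64 @ $7.20 + 312 @ $9.15 = $3,315.60
Total COGS = $1,331.95 + $3,315.60 = $4,647.55
Ending inventory: 72 @ $9.15 = $658.80
Check: goods available $5,306.35 = COGS $4,647.55 + ending $658.80

COGS = $4,647.55; ending inventory = $658.80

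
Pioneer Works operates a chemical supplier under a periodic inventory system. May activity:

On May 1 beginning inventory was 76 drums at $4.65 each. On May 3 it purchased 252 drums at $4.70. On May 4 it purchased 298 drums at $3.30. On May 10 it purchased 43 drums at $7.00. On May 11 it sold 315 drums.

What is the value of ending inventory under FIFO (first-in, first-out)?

May 11, 315 sold [FIFO — oldest first]: 76 @ $4.65 + 239 @ $4.70 = $1,476.70
Ending inventory: 13 @ $4.70 + 298 @ $3.30 + 43 @ $7.00 = $1,345.50

Ending inventory = $1,345.50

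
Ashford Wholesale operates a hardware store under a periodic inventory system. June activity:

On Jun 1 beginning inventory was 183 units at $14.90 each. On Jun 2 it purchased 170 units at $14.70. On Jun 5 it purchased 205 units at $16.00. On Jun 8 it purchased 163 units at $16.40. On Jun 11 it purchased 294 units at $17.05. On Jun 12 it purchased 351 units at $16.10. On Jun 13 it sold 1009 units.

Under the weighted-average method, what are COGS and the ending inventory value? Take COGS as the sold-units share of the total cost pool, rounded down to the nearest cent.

Jun 13, sell 1009: 1009/1366 × $21,842.70 → $16,134.17
Ending inventory (cost pool remaining) = $5,708.53

COGS = $16,134.17; ending inventory = $5,708.53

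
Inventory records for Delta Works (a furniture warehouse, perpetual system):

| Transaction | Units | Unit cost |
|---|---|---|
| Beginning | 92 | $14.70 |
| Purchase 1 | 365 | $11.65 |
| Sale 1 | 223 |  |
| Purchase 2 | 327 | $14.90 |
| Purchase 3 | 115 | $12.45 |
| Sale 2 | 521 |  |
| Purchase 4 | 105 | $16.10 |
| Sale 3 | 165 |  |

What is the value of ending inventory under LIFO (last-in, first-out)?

Sale 1 (223) [LIFO — newest first]: 223 @ $11.65 = $2,597.95
Sale 2 (521) [LIFO — newest first]: 115 @ $12.45 + 327 @ $14.90 + 79 @ $11.65 = $7,224.40
Sale 3 (165) [LIFO — newest first]: 105 @ $16.10 + 60 @ $11.65 = $2,389.50
Total COGS = $2,597.95 + $7,224.40 + $2,389.50 = $12,211.85
Ending inventory: 92 @ $14.70 + 3 @ $11.65 = $1,387.35

Ending inventory = $1,387.35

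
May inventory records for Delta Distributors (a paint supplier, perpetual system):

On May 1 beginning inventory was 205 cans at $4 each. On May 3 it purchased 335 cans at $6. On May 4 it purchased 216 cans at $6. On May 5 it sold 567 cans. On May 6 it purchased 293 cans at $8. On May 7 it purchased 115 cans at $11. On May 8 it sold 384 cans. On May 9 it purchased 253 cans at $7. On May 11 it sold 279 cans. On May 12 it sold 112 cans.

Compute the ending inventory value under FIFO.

May 5, 567 sold [FIFO — oldest first]: 205 @ $4 + 335 @ $6 + 27 @ $6 = $2,992
May 8, 384 sold [FIFO — oldest first]: 189 @ $6 + 195 @ $8 = $2,694
May 11, 279 sold [FIFO — oldest first]: 98 @ $8 + 115 @ $11 + 66 @ $7 = $2,511
May 12, 112 sold [FIFO — oldest first]: 112 @ $7 = $784
Total COGS = $2,992 + $2,694 + $2,511 + $784 = $8,981
Ending inventory: 75 @ $7 = $525

Ending inventory = $525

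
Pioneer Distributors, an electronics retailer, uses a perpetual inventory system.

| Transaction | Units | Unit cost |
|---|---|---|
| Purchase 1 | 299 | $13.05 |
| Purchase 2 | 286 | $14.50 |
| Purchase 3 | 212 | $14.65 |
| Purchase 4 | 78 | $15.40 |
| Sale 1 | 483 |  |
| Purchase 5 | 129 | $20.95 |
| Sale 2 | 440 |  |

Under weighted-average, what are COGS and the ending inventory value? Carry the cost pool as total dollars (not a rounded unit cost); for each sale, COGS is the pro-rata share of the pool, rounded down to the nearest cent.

After Purchase 1: 299 on hand, pool $3,901.95 (≈ $13.0500 each)
After Purchase 2: 585 on hand, pool $8,048.95 (≈ $13.7589 each)
After Purchase 3: 797 on hand, pool $11,154.75 (≈ $13.9959 each)
After Purchase 4: 875 on hand, pool $12,355.95 (≈ $14.1211 each)
Sale 1, sell 483: 483/875 × $12,355.95 → $6,820.48
After Purchase 5: 521 on hand, pool $8,238.02 (≈ $15.8119 each)
Sale 2, sell 440: 440/521 × $8,238.02 → $6,957.25
Total COGS = $6,820.48 + $6,957.25 = $13,777.73
Ending inventory (cost pool remaining) = $1,280.77
Check: goods available $15,058.50 = COGS $13,777.73 + ending $1,280.77

COGS = $13,777.73; ending inventory = $1,280.77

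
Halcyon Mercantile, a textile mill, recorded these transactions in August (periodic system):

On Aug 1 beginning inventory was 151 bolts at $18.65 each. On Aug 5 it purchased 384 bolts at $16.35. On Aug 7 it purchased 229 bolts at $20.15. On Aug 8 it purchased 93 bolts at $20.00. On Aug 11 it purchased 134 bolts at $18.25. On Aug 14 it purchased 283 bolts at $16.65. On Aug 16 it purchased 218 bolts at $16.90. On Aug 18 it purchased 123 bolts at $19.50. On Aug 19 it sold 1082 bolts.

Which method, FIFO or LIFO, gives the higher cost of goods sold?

FIFO COGS: 151 @ $18.65 + 384 @ $16.35 + 229 @ $20.15 + 93 @ $20.00 + 134 @ $18.25 + 91 @ $16.65 = $19,529.55
LIFO COGS: 123 @ $19.50 + 218 @ $16.90 + 283 @ $16.65 + 134 @ $18.25 + 93 @ $20.00 + 229 @ $20.15 + 2 @ $16.35 = $19,747.20

LIFO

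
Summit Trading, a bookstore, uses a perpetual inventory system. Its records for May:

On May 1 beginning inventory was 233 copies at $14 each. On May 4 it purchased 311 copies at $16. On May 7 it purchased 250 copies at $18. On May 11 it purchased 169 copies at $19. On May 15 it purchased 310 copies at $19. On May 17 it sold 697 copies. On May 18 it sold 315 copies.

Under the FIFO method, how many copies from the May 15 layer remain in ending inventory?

261

May 17, 697 sold [FIFO — oldest first]: 233 @ $14 + 311 @ $16 + 153 @ $18 = $10,992
May 18, 315 sold [FIFO — oldest first]: 97 @ $18 + 169 @ $19 + 49 @ $19 = $5,888
Total COGS = $10,992 + $5,888 = $16,880
Ending inventory: 261 @ $19 = $4,959
Check: goods available $21,839 = COGS $16,880 + ending $4,959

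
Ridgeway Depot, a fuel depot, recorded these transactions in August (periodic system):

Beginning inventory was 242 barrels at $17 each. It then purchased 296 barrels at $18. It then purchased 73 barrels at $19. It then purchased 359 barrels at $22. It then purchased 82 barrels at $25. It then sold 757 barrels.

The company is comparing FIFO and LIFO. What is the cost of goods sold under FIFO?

COGS = $14,041

FIFO COGS: 242 @ $17 + 296 @ $18 + 73 @ $19 + 146 @ $22 = $14,041
LIFO COGS: 82 @ $25 + 359 @ $22 + 73 @ $19 + 243 @ $18 = $15,709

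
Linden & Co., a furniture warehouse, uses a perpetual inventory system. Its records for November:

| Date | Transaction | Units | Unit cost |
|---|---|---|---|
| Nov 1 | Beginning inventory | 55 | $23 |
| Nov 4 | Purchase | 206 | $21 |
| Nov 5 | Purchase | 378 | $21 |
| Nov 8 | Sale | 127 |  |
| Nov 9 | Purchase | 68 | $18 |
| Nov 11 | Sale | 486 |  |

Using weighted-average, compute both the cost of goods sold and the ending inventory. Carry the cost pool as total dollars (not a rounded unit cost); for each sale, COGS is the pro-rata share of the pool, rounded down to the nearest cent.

COGS = $12,797.77; ending inventory = $1,955.23

After Nov 1: 55 on hand, pool $1,265.00 (≈ $23.0000 each)
After Nov 4: 261 on hand, pool $5,591.00 (≈ $21.4215 each)
After Nov 5: 639 on hand, pool $13,529.00 (≈ $21.1721 each)
Nov 8, sell 127: 127/639 × $13,529.00 → $2,688.86
After Nov 9: 580 on hand, pool $12,064.14 (≈ $20.8002 each)
Nov 11, sell 486: 486/580 × $12,064.14 → $10,108.91
Total COGS = $2,688.86 + $10,108.91 = $12,797.77
Ending inventory (cost pool remaining) = $1,955.23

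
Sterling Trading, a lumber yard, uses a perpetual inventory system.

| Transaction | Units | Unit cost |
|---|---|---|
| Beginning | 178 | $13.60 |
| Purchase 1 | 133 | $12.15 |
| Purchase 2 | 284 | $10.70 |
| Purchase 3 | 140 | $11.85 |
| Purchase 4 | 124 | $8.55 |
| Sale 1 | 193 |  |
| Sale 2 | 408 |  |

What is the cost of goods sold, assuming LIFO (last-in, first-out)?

COGS = $6,401.95

Sale 1 (193) [LIFO — newest first]: 124 @ $8.55 + 69 @ $11.85 = $1,877.85
Sale 2 (408) [LIFO — newest first]: 71 @ $11.85 + 284 @ $10.70 + 53 @ $12.15 = $4,524.10
Total COGS = $1,877.85 + $4,524.10 = $6,401.95
Ending inventory: 178 @ $13.60 + 80 @ $12.15 = $3,392.80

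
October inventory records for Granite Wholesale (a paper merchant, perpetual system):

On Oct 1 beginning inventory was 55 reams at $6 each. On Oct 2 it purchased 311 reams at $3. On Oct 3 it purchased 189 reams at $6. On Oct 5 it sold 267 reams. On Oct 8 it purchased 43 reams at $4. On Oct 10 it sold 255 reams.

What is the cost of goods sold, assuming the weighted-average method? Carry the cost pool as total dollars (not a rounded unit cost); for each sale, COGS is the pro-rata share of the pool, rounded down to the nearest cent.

After Oct 1: 55 on hand, pool $330.00 (≈ $6.0000 each)
After Oct 2: 366 on hand, pool $1,263.00 (≈ $3.4508 each)
After Oct 3: 555 on hand, pool $2,397.00 (≈ $4.3189 each)
Oct 5, sell 267: 267/555 × $2,397.00 → $1,153.15
After Oct 8: 331 on hand, pool $1,415.85 (≈ $4.2775 each)
Oct 10, sell 255: 255/331 × $1,415.85 → $1,090.76
Total COGS = $1,153.15 + $1,090.76 = $2,243.91
Ending inventory (cost pool remaining) = $325.09

COGS = $2,243.91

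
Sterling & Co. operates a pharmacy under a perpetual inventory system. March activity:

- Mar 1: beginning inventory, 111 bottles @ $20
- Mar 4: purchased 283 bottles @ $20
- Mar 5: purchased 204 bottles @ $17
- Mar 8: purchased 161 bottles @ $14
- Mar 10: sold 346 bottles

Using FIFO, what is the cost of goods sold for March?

Mar 10, 346 sold [FIFO — oldest first]: 111 @ $20 + 235 @ $20 = $6,920
Ending inventory: 48 @ $20 + 204 @ $17 + 161 @ $14 = $6,682

COGS = $6,920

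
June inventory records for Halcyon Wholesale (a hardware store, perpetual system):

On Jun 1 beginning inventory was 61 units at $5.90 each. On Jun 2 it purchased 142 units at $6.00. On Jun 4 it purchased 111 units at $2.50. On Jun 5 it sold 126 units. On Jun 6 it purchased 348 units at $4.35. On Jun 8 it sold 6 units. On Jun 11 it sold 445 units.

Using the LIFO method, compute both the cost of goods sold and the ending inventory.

COGS = $2,499.30; ending inventory = $503.90

Jun 5, 126 sold [LIFO — newest first]: 111 @ $2.50 + 15 @ $6.00 = $367.50
Jun 8, 6 sold [LIFO — newest first]: 6 @ $4.35 = $26.10
Jun 11, 445 sold [LIFO — newest first]: 342 @ $4.35 + 103 @ $6.00 = $2,105.70
Total COGS = $367.50 + $26.10 + $2,105.70 = $2,499.30
Ending inventory: 61 @ $5.90 + 24 @ $6.00 = $503.90
Check: goods available $3,003.20 = COGS $2,499.30 + ending $503.90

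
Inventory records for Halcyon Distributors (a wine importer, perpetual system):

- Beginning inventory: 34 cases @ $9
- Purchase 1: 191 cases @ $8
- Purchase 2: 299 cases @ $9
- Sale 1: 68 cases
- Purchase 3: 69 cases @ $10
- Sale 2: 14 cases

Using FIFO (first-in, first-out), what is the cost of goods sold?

COGS = $690

Sale 1 (68) [FIFO — oldest first]: 34 @ $9 + 34 @ $8 = $578
Sale 2 (14) [FIFO — oldest first]: 14 @ $8 = $112
Total COGS = $578 + $112 = $690
Ending inventory: 143 @ $8 + 299 @ $9 + 69 @ $10 = $4,525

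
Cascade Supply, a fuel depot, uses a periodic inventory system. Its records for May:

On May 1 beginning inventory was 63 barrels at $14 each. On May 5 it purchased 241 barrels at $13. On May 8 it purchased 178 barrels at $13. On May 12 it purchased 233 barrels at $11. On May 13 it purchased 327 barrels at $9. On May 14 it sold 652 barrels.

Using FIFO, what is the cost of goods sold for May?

COGS = $8,199

May 14, 652 sold [FIFO — oldest first]: 63 @ $14 + 241 @ $13 + 178 @ $13 + 170 @ $11 = $8,199
Ending inventory: 63 @ $11 + 327 @ $9 = $3,636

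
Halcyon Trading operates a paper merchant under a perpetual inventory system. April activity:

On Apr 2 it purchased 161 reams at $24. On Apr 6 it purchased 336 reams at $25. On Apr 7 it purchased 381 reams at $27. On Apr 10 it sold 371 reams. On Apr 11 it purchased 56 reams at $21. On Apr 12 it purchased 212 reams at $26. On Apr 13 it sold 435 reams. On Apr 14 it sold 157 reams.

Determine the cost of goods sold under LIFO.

COGS = $24,825

Apr 10, 371 sold [LIFO — newest first]: 371 @ $27 = $10,017
Apr 13, 435 sold [LIFO — newest first]: 212 @ $26 + 56 @ $21 + 10 @ $27 + 157 @ $25 = $10,883
Apr 14, 157 sold [LIFO — newest first]: 157 @ $25 = $3,925
Total COGS = $10,017 + $10,883 + $3,925 = $24,825
Ending inventory: 161 @ $24 + 22 @ $25 = $4,414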